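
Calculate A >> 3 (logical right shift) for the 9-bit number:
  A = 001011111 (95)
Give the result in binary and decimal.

Logical shift right by 3: drop the bottom 3 bit(s), prepend 3 zero(s) on the left.
  001011111  ->  keep [001011], discard [111], prepend 000
= 000001011

Answer: 000001011 (11)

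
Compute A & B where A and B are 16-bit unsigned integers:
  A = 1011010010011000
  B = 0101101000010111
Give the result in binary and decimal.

Apply & to each column (1 only where both bits are 1):
  1011010010011000
& 0101101000010111
------------------
  0001000000010000

Answer: 0001000000010000 (4112)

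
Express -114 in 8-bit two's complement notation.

1. Binary of +114:  01110010
2. Invert bits:     10001101
3. Add 1:           10001110

Answer: 10001110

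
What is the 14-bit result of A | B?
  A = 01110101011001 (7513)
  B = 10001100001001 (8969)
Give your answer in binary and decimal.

Apply | to each column (1 where either bit is 1):
  01110101011001
| 10001100001001
----------------
  11111101011001

Answer: 11111101011001 (16217)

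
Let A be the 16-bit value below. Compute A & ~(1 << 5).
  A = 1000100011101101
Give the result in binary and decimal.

Mask = ~(1 << 5) = 1111111111011111
Bit 5 of A is 1, so AND-ing with the mask clears it to 0.
  1000100011101101
& 1111111111011111
------------------
  1000100011001101

Answer: 1000100011001101 (35021)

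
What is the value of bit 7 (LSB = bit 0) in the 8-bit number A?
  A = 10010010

Bit 7 is the 8th from the right.
  10010010
  ^
That bit is 1.

Answer: 1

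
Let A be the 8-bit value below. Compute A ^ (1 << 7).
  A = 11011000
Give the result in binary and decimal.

Mask = 1 << 7 = 10000000
Bit 7 of A is 1; XOR with the mask flips it to 0.
  11011000
^ 10000000
----------
  01011000

Answer: 01011000 (88)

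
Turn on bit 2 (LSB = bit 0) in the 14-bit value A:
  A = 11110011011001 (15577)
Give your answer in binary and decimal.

Mask = 1 << 2 = 00000000000100
Bit 2 of A is 0, so OR-ing with the mask flips it to 1.
  11110011011001
| 00000000000100
----------------
  11110011011101

Answer: 11110011011101 (15581)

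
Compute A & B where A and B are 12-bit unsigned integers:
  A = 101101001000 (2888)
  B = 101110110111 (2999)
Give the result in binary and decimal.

Apply & to each column (1 only where both bits are 1):
  101101001000
& 101110110111
--------------
  101100000000

Answer: 101100000000 (2816)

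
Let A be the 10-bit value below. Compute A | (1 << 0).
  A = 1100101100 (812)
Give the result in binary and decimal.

Mask = 1 << 0 = 0000000001
Bit 0 of A is 0, so OR-ing with the mask flips it to 1.
  1100101100
| 0000000001
------------
  1100101101

Answer: 1100101101 (813)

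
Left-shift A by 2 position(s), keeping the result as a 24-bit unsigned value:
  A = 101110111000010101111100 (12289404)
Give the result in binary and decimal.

Shift left by 2: drop the top 2 bit(s), append 2 zero(s) on the right.
  101110111000010101111100  ->  discard [10], keep [1110111000010101111100], append 00
= 111011100001010111110000

Answer: 111011100001010111110000 (15603184)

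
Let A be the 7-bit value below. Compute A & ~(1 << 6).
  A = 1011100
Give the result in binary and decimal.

Mask = ~(1 << 6) = 0111111
Bit 6 of A is 1, so AND-ing with the mask clears it to 0.
  1011100
& 0111111
---------
  0011100

Answer: 0011100 (28)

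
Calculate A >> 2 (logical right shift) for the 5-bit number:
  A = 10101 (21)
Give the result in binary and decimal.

Logical shift right by 2: drop the bottom 2 bit(s), prepend 2 zero(s) on the left.
  10101  ->  keep [101], discard [01], prepend 00
= 00101

Answer: 00101 (5)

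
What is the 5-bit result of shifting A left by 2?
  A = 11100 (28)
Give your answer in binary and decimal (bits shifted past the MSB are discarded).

Shift left by 2: drop the top 2 bit(s), append 2 zero(s) on the right.
  11100  ->  discard [11], keep [100], append 00
= 10000

Answer: 10000 (16)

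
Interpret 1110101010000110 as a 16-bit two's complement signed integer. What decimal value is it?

MSB is 1, so the value is negative. Find the magnitude:
1. Invert bits:  0001010101111001
2. Add 1:        0001010101111010  = 5498
3. Apply sign:   -5498

Answer: -5498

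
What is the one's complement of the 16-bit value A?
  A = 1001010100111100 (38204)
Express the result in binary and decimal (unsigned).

Flip each bit (0->1, 1->0):
  1001010100111100
  0110101011000011

Answer: 0110101011000011 (27331)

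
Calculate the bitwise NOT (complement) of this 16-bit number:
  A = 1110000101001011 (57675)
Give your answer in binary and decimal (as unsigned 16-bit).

Flip each bit (0->1, 1->0):
  1110000101001011
  0001111010110100

Answer: 0001111010110100 (7860)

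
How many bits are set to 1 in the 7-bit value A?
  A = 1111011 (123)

1111011
1-bits at positions (from bit 0 = LSB): 0, 1, 3, 4, 5, 6
Count = 6

Answer: 6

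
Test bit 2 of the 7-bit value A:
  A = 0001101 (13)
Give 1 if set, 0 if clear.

Bit 2 is the 3rd from the right.
  0001101
      ^
That bit is 1.

Answer: 1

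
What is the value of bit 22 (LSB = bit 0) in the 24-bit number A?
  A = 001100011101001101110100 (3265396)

Bit 22 is the 23rd from the right.
  001100011101001101110100
   ^
That bit is 0.

Answer: 0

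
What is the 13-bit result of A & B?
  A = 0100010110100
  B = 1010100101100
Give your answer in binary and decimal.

Apply & to each column (1 only where both bits are 1):
  0100010110100
& 1010100101100
---------------
  0000000100100

Answer: 0000000100100 (36)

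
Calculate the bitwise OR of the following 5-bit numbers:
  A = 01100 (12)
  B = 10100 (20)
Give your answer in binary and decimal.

Apply | to each column (1 where either bit is 1):
  01100
| 10100
-------
  11100

Answer: 11100 (28)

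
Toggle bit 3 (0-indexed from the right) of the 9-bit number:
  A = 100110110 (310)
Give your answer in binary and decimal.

Mask = 1 << 3 = 000001000
Bit 3 of A is 0; XOR with the mask flips it to 1.
  100110110
^ 000001000
-----------
  100111110

Answer: 100111110 (318)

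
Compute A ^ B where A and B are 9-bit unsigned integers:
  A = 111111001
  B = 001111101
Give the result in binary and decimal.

Apply ^ to each column (1 where bits differ):
  111111001
^ 001111101
-----------
  110000100

Answer: 110000100 (388)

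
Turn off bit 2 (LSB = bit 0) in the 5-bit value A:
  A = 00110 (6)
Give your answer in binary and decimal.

Mask = ~(1 << 2) = 11011
Bit 2 of A is 1, so AND-ing with the mask clears it to 0.
  00110
& 11011
-------
  00010

Answer: 00010 (2)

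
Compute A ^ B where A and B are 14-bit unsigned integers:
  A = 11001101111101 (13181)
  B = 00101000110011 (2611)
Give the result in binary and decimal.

Apply ^ to each column (1 where bits differ):
  11001101111101
^ 00101000110011
----------------
  11100101001110

Answer: 11100101001110 (14670)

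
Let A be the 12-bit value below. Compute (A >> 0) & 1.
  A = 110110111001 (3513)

Bit 0 is the 1st from the right.
  110110111001
             ^
That bit is 1.

Answer: 1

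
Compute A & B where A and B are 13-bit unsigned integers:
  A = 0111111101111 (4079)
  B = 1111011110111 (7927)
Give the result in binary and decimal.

Apply & to each column (1 only where both bits are 1):
  0111111101111
& 1111011110111
---------------
  0111011100111

Answer: 0111011100111 (3815)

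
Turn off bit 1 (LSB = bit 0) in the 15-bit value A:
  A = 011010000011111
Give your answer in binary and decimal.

Mask = ~(1 << 1) = 111111111111101
Bit 1 of A is 1, so AND-ing with the mask clears it to 0.
  011010000011111
& 111111111111101
-----------------
  011010000011101

Answer: 011010000011101 (13341)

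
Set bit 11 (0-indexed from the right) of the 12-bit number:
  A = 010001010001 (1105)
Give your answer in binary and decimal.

Mask = 1 << 11 = 100000000000
Bit 11 of A is 0, so OR-ing with the mask flips it to 1.
  010001010001
| 100000000000
--------------
  110001010001

Answer: 110001010001 (3153)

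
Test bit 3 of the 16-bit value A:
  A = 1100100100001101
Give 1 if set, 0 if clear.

Bit 3 is the 4th from the right.
  1100100100001101
              ^
That bit is 1.

Answer: 1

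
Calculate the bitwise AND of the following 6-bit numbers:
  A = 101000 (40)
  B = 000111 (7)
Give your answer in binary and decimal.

Apply & to each column (1 only where both bits are 1):
  101000
& 000111
--------
  000000

Answer: 000000 (0)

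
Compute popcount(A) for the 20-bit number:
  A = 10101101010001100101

10101101010001100101
1-bits at positions (from bit 0 = LSB): 0, 2, 5, 6, 10, 12, 14, 15, 17, 19
Count = 10

Answer: 10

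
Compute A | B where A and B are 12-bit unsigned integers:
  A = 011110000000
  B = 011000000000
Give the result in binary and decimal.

Apply | to each column (1 where either bit is 1):
  011110000000
| 011000000000
--------------
  011110000000

Answer: 011110000000 (1920)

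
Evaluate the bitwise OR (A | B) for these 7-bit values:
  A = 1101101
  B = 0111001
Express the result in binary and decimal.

Apply | to each column (1 where either bit is 1):
  1101101
| 0111001
---------
  1111101

Answer: 1111101 (125)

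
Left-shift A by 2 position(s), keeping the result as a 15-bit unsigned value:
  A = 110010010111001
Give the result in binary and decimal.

Shift left by 2: drop the top 2 bit(s), append 2 zero(s) on the right.
  110010010111001  ->  discard [11], keep [0010010111001], append 00
= 001001011100100

Answer: 001001011100100 (4836)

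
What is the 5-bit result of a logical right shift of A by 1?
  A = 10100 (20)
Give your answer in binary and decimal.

Logical shift right by 1: drop the bottom 1 bit(s), prepend 1 zero(s) on the left.
  10100  ->  keep [1010], discard [0], prepend 0
= 01010

Answer: 01010 (10)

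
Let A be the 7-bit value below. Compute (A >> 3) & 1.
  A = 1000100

Bit 3 is the 4th from the right.
  1000100
     ^
That bit is 0.

Answer: 0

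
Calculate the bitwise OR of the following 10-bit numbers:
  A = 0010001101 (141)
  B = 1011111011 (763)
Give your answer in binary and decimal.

Apply | to each column (1 where either bit is 1):
  0010001101
| 1011111011
------------
  1011111111

Answer: 1011111111 (767)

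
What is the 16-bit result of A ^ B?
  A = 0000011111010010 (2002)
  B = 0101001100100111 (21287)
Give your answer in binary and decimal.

Apply ^ to each column (1 where bits differ):
  0000011111010010
^ 0101001100100111
------------------
  0101010011110101

Answer: 0101010011110101 (21749)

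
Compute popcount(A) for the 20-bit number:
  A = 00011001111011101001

00011001111011101001
1-bits at positions (from bit 0 = LSB): 0, 3, 5, 6, 7, 9, 10, 11, 12, 15, 16
Count = 11

Answer: 11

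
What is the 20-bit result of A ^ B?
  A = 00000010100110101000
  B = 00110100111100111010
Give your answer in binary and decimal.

Apply ^ to each column (1 where bits differ):
  00000010100110101000
^ 00110100111100111010
----------------------
  00110110011010010010

Answer: 00110110011010010010 (222866)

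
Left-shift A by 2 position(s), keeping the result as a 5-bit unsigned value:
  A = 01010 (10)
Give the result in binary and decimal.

Shift left by 2: drop the top 2 bit(s), append 2 zero(s) on the right.
  01010  ->  discard [01], keep [010], append 00
= 01000

Answer: 01000 (8)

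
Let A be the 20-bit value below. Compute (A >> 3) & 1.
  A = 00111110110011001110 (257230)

Bit 3 is the 4th from the right.
  00111110110011001110
                  ^
That bit is 1.

Answer: 1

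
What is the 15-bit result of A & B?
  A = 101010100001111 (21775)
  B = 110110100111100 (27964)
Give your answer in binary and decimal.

Apply & to each column (1 only where both bits are 1):
  101010100001111
& 110110100111100
-----------------
  100010100001100

Answer: 100010100001100 (17676)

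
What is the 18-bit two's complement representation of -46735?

1. Binary of +46735:  001011011010001111
2. Invert bits:     110100100101110000
3. Add 1:           110100100101110001

Answer: 110100100101110001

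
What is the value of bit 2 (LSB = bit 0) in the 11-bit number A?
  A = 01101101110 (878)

Bit 2 is the 3rd from the right.
  01101101110
          ^
That bit is 1.

Answer: 1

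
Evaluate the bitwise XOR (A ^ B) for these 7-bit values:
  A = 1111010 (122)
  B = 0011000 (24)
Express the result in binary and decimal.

Apply ^ to each column (1 where bits differ):
  1111010
^ 0011000
---------
  1100010

Answer: 1100010 (98)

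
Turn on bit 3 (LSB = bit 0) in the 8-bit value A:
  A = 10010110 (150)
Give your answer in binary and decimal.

Mask = 1 << 3 = 00001000
Bit 3 of A is 0, so OR-ing with the mask flips it to 1.
  10010110
| 00001000
----------
  10011110

Answer: 10011110 (158)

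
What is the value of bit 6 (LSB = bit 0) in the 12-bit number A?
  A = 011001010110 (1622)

Bit 6 is the 7th from the right.
  011001010110
       ^
That bit is 1.

Answer: 1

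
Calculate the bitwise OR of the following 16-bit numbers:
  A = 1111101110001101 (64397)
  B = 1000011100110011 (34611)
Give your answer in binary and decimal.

Apply | to each column (1 where either bit is 1):
  1111101110001101
| 1000011100110011
------------------
  1111111110111111

Answer: 1111111110111111 (65471)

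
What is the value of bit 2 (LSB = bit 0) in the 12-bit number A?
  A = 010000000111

Bit 2 is the 3rd from the right.
  010000000111
           ^
That bit is 1.

Answer: 1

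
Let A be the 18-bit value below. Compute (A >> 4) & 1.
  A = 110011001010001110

Bit 4 is the 5th from the right.
  110011001010001110
               ^
That bit is 0.

Answer: 0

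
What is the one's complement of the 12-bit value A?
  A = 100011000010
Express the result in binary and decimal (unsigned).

Flip each bit (0->1, 1->0):
  100011000010
  011100111101

Answer: 011100111101 (1853)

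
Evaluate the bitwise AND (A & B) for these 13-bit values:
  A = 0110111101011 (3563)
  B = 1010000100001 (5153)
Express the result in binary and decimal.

Apply & to each column (1 only where both bits are 1):
  0110111101011
& 1010000100001
---------------
  0010000100001

Answer: 0010000100001 (1057)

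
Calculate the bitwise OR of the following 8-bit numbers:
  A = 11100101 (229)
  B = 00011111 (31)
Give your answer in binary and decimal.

Apply | to each column (1 where either bit is 1):
  11100101
| 00011111
----------
  11111111

Answer: 11111111 (255)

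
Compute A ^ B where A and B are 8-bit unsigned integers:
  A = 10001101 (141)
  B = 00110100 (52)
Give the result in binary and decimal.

Apply ^ to each column (1 where bits differ):
  10001101
^ 00110100
----------
  10111001

Answer: 10111001 (185)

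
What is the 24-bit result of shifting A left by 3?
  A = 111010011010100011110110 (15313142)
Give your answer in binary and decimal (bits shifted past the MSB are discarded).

Shift left by 3: drop the top 3 bit(s), append 3 zero(s) on the right.
  111010011010100011110110  ->  discard [111], keep [010011010100011110110], append 000
= 010011010100011110110000

Answer: 010011010100011110110000 (5064624)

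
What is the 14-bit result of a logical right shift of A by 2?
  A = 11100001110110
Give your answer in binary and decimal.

Logical shift right by 2: drop the bottom 2 bit(s), prepend 2 zero(s) on the left.
  11100001110110  ->  keep [111000011101], discard [10], prepend 00
= 00111000011101

Answer: 00111000011101 (3613)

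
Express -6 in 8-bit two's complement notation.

1. Binary of +6:  00000110
2. Invert bits:     11111001
3. Add 1:           11111010

Answer: 11111010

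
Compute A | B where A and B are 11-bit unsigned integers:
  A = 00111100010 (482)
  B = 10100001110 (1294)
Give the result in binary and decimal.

Apply | to each column (1 where either bit is 1):
  00111100010
| 10100001110
-------------
  10111101110

Answer: 10111101110 (1518)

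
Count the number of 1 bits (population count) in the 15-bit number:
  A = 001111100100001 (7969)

001111100100001
1-bits at positions (from bit 0 = LSB): 0, 5, 8, 9, 10, 11, 12
Count = 7

Answer: 7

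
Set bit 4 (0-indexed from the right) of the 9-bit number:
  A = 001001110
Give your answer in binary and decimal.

Mask = 1 << 4 = 000010000
Bit 4 of A is 0, so OR-ing with the mask flips it to 1.
  001001110
| 000010000
-----------
  001011110

Answer: 001011110 (94)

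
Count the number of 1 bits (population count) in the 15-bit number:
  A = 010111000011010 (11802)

010111000011010
1-bits at positions (from bit 0 = LSB): 1, 3, 4, 9, 10, 11, 13
Count = 7

Answer: 7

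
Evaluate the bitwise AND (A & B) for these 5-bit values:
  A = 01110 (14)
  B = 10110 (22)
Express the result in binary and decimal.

Apply & to each column (1 only where both bits are 1):
  01110
& 10110
-------
  00110

Answer: 00110 (6)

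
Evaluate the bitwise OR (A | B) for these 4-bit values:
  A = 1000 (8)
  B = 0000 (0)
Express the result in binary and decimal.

Apply | to each column (1 where either bit is 1):
  1000
| 0000
------
  1000

Answer: 1000 (8)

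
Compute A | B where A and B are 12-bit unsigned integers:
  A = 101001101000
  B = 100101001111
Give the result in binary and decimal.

Apply | to each column (1 where either bit is 1):
  101001101000
| 100101001111
--------------
  101101101111

Answer: 101101101111 (2927)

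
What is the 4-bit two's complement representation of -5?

1. Binary of +5:  0101
2. Invert bits:     1010
3. Add 1:           1011

Answer: 1011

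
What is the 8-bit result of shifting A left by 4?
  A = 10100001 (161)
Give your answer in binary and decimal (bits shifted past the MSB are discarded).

Shift left by 4: drop the top 4 bit(s), append 4 zero(s) on the right.
  10100001  ->  discard [1010], keep [0001], append 0000
= 00010000

Answer: 00010000 (16)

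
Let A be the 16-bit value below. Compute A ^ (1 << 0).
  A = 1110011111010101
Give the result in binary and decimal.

Mask = 1 << 0 = 0000000000000001
Bit 0 of A is 1; XOR with the mask flips it to 0.
  1110011111010101
^ 0000000000000001
------------------
  1110011111010100

Answer: 1110011111010100 (59348)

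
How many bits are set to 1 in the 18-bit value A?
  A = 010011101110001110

010011101110001110
1-bits at positions (from bit 0 = LSB): 1, 2, 3, 7, 8, 9, 11, 12, 13, 16
Count = 10

Answer: 10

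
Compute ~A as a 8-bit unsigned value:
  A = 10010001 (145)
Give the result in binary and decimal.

Flip each bit (0->1, 1->0):
  10010001
  01101110

Answer: 01101110 (110)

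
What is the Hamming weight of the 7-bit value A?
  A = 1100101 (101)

1100101
1-bits at positions (from bit 0 = LSB): 0, 2, 5, 6
Count = 4

Answer: 4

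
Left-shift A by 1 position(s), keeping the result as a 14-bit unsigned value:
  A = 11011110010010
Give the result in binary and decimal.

Shift left by 1: drop the top 1 bit(s), append 1 zero(s) on the right.
  11011110010010  ->  discard [1], keep [1011110010010], append 0
= 10111100100100

Answer: 10111100100100 (12068)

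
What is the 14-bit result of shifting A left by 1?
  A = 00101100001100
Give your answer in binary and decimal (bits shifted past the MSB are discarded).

Shift left by 1: drop the top 1 bit(s), append 1 zero(s) on the right.
  00101100001100  ->  discard [0], keep [0101100001100], append 0
= 01011000011000

Answer: 01011000011000 (5656)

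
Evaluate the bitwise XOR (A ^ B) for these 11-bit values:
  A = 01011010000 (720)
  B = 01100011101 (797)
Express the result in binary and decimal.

Apply ^ to each column (1 where bits differ):
  01011010000
^ 01100011101
-------------
  00111001101

Answer: 00111001101 (461)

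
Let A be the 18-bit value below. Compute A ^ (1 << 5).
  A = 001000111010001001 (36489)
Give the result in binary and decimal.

Mask = 1 << 5 = 000000000000100000
Bit 5 of A is 0; XOR with the mask flips it to 1.
  001000111010001001
^ 000000000000100000
--------------------
  001000111010101001

Answer: 001000111010101001 (36521)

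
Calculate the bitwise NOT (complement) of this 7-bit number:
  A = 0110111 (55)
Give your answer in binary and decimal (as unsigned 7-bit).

Flip each bit (0->1, 1->0):
  0110111
  1001000

Answer: 1001000 (72)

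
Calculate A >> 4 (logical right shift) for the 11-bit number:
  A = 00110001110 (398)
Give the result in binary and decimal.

Logical shift right by 4: drop the bottom 4 bit(s), prepend 4 zero(s) on the left.
  00110001110  ->  keep [0011000], discard [1110], prepend 0000
= 00000011000

Answer: 00000011000 (24)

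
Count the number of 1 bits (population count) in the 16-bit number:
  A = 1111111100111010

1111111100111010
1-bits at positions (from bit 0 = LSB): 1, 3, 4, 5, 8, 9, 10, 11, 12, 13, 14, 15
Count = 12

Answer: 12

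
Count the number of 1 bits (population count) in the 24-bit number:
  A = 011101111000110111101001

011101111000110111101001
1-bits at positions (from bit 0 = LSB): 0, 3, 5, 6, 7, 8, 10, 11, 15, 16, 17, 18, 20, 21, 22
Count = 15

Answer: 15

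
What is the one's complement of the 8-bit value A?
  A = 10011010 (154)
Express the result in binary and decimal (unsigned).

Flip each bit (0->1, 1->0):
  10011010
  01100101

Answer: 01100101 (101)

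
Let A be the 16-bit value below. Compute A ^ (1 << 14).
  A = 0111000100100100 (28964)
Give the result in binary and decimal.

Mask = 1 << 14 = 0100000000000000
Bit 14 of A is 1; XOR with the mask flips it to 0.
  0111000100100100
^ 0100000000000000
------------------
  0011000100100100

Answer: 0011000100100100 (12580)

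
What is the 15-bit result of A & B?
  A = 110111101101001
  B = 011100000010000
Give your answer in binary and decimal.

Apply & to each column (1 only where both bits are 1):
  110111101101001
& 011100000010000
-----------------
  010100000000000

Answer: 010100000000000 (10240)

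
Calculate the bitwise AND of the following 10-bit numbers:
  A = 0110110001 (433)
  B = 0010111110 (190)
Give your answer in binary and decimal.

Apply & to each column (1 only where both bits are 1):
  0110110001
& 0010111110
------------
  0010110000

Answer: 0010110000 (176)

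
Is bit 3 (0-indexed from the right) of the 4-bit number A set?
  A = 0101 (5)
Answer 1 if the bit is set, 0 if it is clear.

Bit 3 is the 4th from the right.
  0101
  ^
That bit is 0.

Answer: 0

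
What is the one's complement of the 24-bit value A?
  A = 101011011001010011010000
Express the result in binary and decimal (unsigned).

Flip each bit (0->1, 1->0):
  101011011001010011010000
  010100100110101100101111

Answer: 010100100110101100101111 (5401391)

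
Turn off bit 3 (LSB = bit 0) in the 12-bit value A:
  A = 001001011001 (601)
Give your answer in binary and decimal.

Mask = ~(1 << 3) = 111111110111
Bit 3 of A is 1, so AND-ing with the mask clears it to 0.
  001001011001
& 111111110111
--------------
  001001010001

Answer: 001001010001 (593)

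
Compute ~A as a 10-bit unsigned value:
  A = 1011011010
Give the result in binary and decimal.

Flip each bit (0->1, 1->0):
  1011011010
  0100100101

Answer: 0100100101 (293)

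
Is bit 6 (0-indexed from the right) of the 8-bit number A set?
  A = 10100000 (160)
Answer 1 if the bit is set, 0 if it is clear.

Bit 6 is the 7th from the right.
  10100000
   ^
That bit is 0.

Answer: 0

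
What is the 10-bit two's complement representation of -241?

1. Binary of +241:  0011110001
2. Invert bits:     1100001110
3. Add 1:           1100001111

Answer: 1100001111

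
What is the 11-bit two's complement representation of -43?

1. Binary of +43:  00000101011
2. Invert bits:     11111010100
3. Add 1:           11111010101

Answer: 11111010101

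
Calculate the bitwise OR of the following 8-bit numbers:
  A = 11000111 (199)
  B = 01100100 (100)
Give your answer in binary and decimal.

Apply | to each column (1 where either bit is 1):
  11000111
| 01100100
----------
  11100111

Answer: 11100111 (231)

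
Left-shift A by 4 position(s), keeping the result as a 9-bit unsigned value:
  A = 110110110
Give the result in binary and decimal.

Shift left by 4: drop the top 4 bit(s), append 4 zero(s) on the right.
  110110110  ->  discard [1101], keep [10110], append 0000
= 101100000

Answer: 101100000 (352)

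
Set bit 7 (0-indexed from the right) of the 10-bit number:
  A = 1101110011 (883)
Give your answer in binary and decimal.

Mask = 1 << 7 = 0010000000
Bit 7 of A is 0, so OR-ing with the mask flips it to 1.
  1101110011
| 0010000000
------------
  1111110011

Answer: 1111110011 (1011)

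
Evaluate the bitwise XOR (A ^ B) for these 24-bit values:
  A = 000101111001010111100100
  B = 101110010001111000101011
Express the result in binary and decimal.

Apply ^ to each column (1 where bits differ):
  000101111001010111100100
^ 101110010001111000101011
--------------------------
  101011101000101111001111

Answer: 101011101000101111001111 (11439055)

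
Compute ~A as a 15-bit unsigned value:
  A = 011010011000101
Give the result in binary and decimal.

Flip each bit (0->1, 1->0):
  011010011000101
  100101100111010

Answer: 100101100111010 (19258)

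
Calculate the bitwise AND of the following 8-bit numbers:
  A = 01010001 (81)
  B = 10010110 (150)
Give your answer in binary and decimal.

Apply & to each column (1 only where both bits are 1):
  01010001
& 10010110
----------
  00010000

Answer: 00010000 (16)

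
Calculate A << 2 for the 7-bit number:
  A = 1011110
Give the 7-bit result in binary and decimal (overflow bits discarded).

Shift left by 2: drop the top 2 bit(s), append 2 zero(s) on the right.
  1011110  ->  discard [10], keep [11110], append 00
= 1111000

Answer: 1111000 (120)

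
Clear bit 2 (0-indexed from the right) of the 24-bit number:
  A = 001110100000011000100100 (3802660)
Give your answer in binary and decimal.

Mask = ~(1 << 2) = 111111111111111111111011
Bit 2 of A is 1, so AND-ing with the mask clears it to 0.
  001110100000011000100100
& 111111111111111111111011
--------------------------
  001110100000011000100000

Answer: 001110100000011000100000 (3802656)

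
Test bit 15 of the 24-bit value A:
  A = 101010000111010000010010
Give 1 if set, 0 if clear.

Bit 15 is the 16th from the right.
  101010000111010000010010
          ^
That bit is 0.

Answer: 0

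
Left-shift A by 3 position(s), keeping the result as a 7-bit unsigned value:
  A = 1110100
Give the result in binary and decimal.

Shift left by 3: drop the top 3 bit(s), append 3 zero(s) on the right.
  1110100  ->  discard [111], keep [0100], append 000
= 0100000

Answer: 0100000 (32)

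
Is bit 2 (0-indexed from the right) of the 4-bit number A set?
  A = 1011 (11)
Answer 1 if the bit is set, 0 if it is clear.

Bit 2 is the 3rd from the right.
  1011
   ^
That bit is 0.

Answer: 0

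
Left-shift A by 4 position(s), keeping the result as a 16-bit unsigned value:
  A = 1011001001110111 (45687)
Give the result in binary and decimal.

Shift left by 4: drop the top 4 bit(s), append 4 zero(s) on the right.
  1011001001110111  ->  discard [1011], keep [001001110111], append 0000
= 0010011101110000

Answer: 0010011101110000 (10096)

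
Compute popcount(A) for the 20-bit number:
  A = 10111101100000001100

10111101100000001100
1-bits at positions (from bit 0 = LSB): 2, 3, 11, 12, 14, 15, 16, 17, 19
Count = 9

Answer: 9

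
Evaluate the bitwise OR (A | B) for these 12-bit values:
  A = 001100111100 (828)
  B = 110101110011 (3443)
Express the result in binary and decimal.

Apply | to each column (1 where either bit is 1):
  001100111100
| 110101110011
--------------
  111101111111

Answer: 111101111111 (3967)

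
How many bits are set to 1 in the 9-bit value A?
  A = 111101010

111101010
1-bits at positions (from bit 0 = LSB): 1, 3, 5, 6, 7, 8
Count = 6

Answer: 6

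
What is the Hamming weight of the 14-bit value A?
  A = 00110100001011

00110100001011
1-bits at positions (from bit 0 = LSB): 0, 1, 3, 8, 10, 11
Count = 6

Answer: 6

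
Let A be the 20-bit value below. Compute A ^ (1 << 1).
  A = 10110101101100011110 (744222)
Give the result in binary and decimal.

Mask = 1 << 1 = 00000000000000000010
Bit 1 of A is 1; XOR with the mask flips it to 0.
  10110101101100011110
^ 00000000000000000010
----------------------
  10110101101100011100

Answer: 10110101101100011100 (744220)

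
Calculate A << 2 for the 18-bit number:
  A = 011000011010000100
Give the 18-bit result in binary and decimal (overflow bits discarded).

Shift left by 2: drop the top 2 bit(s), append 2 zero(s) on the right.
  011000011010000100  ->  discard [01], keep [1000011010000100], append 00
= 100001101000010000

Answer: 100001101000010000 (137744)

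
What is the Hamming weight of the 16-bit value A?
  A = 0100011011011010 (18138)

0100011011011010
1-bits at positions (from bit 0 = LSB): 1, 3, 4, 6, 7, 9, 10, 14
Count = 8

Answer: 8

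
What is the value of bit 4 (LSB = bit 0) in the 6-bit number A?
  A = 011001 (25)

Bit 4 is the 5th from the right.
  011001
   ^
That bit is 1.

Answer: 1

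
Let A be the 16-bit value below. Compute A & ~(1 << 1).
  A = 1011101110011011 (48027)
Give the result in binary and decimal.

Mask = ~(1 << 1) = 1111111111111101
Bit 1 of A is 1, so AND-ing with the mask clears it to 0.
  1011101110011011
& 1111111111111101
------------------
  1011101110011001

Answer: 1011101110011001 (48025)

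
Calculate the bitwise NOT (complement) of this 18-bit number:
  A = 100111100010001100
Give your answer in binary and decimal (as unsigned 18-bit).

Flip each bit (0->1, 1->0):
  100111100010001100
  011000011101110011

Answer: 011000011101110011 (100211)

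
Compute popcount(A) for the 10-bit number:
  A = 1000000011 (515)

1000000011
1-bits at positions (from bit 0 = LSB): 0, 1, 9
Count = 3

Answer: 3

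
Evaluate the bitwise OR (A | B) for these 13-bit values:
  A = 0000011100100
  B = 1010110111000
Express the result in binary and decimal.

Apply | to each column (1 where either bit is 1):
  0000011100100
| 1010110111000
---------------
  1010111111100

Answer: 1010111111100 (5628)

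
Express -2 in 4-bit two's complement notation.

1. Binary of +2:  0010
2. Invert bits:     1101
3. Add 1:           1110

Answer: 1110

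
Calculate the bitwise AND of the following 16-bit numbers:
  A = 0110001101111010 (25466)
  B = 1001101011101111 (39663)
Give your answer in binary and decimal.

Apply & to each column (1 only where both bits are 1):
  0110001101111010
& 1001101011101111
------------------
  0000001001101010

Answer: 0000001001101010 (618)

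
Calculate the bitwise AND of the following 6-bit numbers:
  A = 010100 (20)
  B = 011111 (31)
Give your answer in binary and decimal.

Apply & to each column (1 only where both bits are 1):
  010100
& 011111
--------
  010100

Answer: 010100 (20)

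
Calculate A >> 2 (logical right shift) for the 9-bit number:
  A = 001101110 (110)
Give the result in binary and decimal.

Logical shift right by 2: drop the bottom 2 bit(s), prepend 2 zero(s) on the left.
  001101110  ->  keep [0011011], discard [10], prepend 00
= 000011011

Answer: 000011011 (27)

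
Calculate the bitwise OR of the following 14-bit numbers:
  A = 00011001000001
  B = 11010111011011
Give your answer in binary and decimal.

Apply | to each column (1 where either bit is 1):
  00011001000001
| 11010111011011
----------------
  11011111011011

Answer: 11011111011011 (14299)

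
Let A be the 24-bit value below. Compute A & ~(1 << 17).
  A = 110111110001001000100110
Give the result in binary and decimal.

Mask = ~(1 << 17) = 111111011111111111111111
Bit 17 of A is 1, so AND-ing with the mask clears it to 0.
  110111110001001000100110
& 111111011111111111111111
--------------------------
  110111010001001000100110

Answer: 110111010001001000100110 (14488102)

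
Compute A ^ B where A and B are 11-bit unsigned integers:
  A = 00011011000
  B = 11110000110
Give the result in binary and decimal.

Apply ^ to each column (1 where bits differ):
  00011011000
^ 11110000110
-------------
  11101011110

Answer: 11101011110 (1886)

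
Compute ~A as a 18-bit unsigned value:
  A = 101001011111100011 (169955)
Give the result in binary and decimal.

Flip each bit (0->1, 1->0):
  101001011111100011
  010110100000011100

Answer: 010110100000011100 (92188)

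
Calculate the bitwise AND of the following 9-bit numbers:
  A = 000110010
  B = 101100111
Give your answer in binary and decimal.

Apply & to each column (1 only where both bits are 1):
  000110010
& 101100111
-----------
  000100010

Answer: 000100010 (34)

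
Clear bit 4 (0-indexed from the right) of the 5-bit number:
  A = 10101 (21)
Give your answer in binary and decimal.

Mask = ~(1 << 4) = 01111
Bit 4 of A is 1, so AND-ing with the mask clears it to 0.
  10101
& 01111
-------
  00101

Answer: 00101 (5)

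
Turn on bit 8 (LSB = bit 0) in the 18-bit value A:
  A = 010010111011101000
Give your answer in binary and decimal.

Mask = 1 << 8 = 000000000100000000
Bit 8 of A is 0, so OR-ing with the mask flips it to 1.
  010010111011101000
| 000000000100000000
--------------------
  010010111111101000

Answer: 010010111111101000 (77800)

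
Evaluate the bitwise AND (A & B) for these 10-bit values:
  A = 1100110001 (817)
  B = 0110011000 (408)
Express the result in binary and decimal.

Apply & to each column (1 only where both bits are 1):
  1100110001
& 0110011000
------------
  0100010000

Answer: 0100010000 (272)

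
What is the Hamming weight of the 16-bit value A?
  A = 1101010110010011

1101010110010011
1-bits at positions (from bit 0 = LSB): 0, 1, 4, 7, 8, 10, 12, 14, 15
Count = 9

Answer: 9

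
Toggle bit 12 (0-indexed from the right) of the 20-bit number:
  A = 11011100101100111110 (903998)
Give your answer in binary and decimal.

Mask = 1 << 12 = 00000001000000000000
Bit 12 of A is 0; XOR with the mask flips it to 1.
  11011100101100111110
^ 00000001000000000000
----------------------
  11011101101100111110

Answer: 11011101101100111110 (908094)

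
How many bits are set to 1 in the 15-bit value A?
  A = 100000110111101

100000110111101
1-bits at positions (from bit 0 = LSB): 0, 2, 3, 4, 5, 7, 8, 14
Count = 8

Answer: 8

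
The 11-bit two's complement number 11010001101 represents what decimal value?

MSB is 1, so the value is negative. Find the magnitude:
1. Invert bits:  00101110010
2. Add 1:        00101110011  = 371
3. Apply sign:   -371

Answer: -371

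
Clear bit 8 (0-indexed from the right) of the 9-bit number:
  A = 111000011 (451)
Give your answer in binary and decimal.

Mask = ~(1 << 8) = 011111111
Bit 8 of A is 1, so AND-ing with the mask clears it to 0.
  111000011
& 011111111
-----------
  011000011

Answer: 011000011 (195)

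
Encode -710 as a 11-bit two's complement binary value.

1. Binary of +710:  01011000110
2. Invert bits:     10100111001
3. Add 1:           10100111010

Answer: 10100111010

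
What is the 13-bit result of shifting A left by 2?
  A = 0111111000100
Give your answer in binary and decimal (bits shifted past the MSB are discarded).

Shift left by 2: drop the top 2 bit(s), append 2 zero(s) on the right.
  0111111000100  ->  discard [01], keep [11111000100], append 00
= 1111100010000

Answer: 1111100010000 (7952)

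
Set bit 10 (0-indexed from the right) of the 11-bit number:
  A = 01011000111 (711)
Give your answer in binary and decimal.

Mask = 1 << 10 = 10000000000
Bit 10 of A is 0, so OR-ing with the mask flips it to 1.
  01011000111
| 10000000000
-------------
  11011000111

Answer: 11011000111 (1735)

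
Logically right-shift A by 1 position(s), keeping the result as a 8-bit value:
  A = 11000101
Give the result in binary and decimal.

Logical shift right by 1: drop the bottom 1 bit(s), prepend 1 zero(s) on the left.
  11000101  ->  keep [1100010], discard [1], prepend 0
= 01100010

Answer: 01100010 (98)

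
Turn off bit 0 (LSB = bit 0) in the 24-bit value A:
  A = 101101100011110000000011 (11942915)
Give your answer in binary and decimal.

Mask = ~(1 << 0) = 111111111111111111111110
Bit 0 of A is 1, so AND-ing with the mask clears it to 0.
  101101100011110000000011
& 111111111111111111111110
--------------------------
  101101100011110000000010

Answer: 101101100011110000000010 (11942914)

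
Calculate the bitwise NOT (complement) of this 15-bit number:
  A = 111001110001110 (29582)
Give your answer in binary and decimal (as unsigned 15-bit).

Flip each bit (0->1, 1->0):
  111001110001110
  000110001110001

Answer: 000110001110001 (3185)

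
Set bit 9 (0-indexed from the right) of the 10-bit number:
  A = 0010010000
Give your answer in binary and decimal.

Mask = 1 << 9 = 1000000000
Bit 9 of A is 0, so OR-ing with the mask flips it to 1.
  0010010000
| 1000000000
------------
  1010010000

Answer: 1010010000 (656)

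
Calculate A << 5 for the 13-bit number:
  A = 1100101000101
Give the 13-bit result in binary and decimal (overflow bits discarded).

Shift left by 5: drop the top 5 bit(s), append 5 zero(s) on the right.
  1100101000101  ->  discard [11001], keep [01000101], append 00000
= 0100010100000

Answer: 0100010100000 (2208)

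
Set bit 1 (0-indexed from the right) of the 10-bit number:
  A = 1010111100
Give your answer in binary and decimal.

Mask = 1 << 1 = 0000000010
Bit 1 of A is 0, so OR-ing with the mask flips it to 1.
  1010111100
| 0000000010
------------
  1010111110

Answer: 1010111110 (702)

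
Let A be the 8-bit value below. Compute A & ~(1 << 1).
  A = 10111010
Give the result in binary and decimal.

Mask = ~(1 << 1) = 11111101
Bit 1 of A is 1, so AND-ing with the mask clears it to 0.
  10111010
& 11111101
----------
  10111000

Answer: 10111000 (184)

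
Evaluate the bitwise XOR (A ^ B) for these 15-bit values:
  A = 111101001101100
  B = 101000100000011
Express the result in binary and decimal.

Apply ^ to each column (1 where bits differ):
  111101001101100
^ 101000100000011
-----------------
  010101101101111

Answer: 010101101101111 (11119)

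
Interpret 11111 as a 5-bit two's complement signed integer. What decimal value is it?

MSB is 1, so the value is negative. Find the magnitude:
1. Invert bits:  00000
2. Add 1:        00001  = 1
3. Apply sign:   -1

Answer: -1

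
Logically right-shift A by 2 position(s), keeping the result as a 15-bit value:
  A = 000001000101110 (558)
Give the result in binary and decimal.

Logical shift right by 2: drop the bottom 2 bit(s), prepend 2 zero(s) on the left.
  000001000101110  ->  keep [0000010001011], discard [10], prepend 00
= 000000010001011

Answer: 000000010001011 (139)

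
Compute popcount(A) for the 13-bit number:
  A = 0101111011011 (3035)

0101111011011
1-bits at positions (from bit 0 = LSB): 0, 1, 3, 4, 6, 7, 8, 9, 11
Count = 9

Answer: 9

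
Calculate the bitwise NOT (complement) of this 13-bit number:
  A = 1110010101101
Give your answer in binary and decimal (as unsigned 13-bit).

Flip each bit (0->1, 1->0):
  1110010101101
  0001101010010

Answer: 0001101010010 (850)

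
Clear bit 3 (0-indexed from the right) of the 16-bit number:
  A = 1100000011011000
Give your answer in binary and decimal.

Mask = ~(1 << 3) = 1111111111110111
Bit 3 of A is 1, so AND-ing with the mask clears it to 0.
  1100000011011000
& 1111111111110111
------------------
  1100000011010000

Answer: 1100000011010000 (49360)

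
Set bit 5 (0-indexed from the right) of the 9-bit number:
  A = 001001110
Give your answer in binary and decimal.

Mask = 1 << 5 = 000100000
Bit 5 of A is 0, so OR-ing with the mask flips it to 1.
  001001110
| 000100000
-----------
  001101110

Answer: 001101110 (110)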